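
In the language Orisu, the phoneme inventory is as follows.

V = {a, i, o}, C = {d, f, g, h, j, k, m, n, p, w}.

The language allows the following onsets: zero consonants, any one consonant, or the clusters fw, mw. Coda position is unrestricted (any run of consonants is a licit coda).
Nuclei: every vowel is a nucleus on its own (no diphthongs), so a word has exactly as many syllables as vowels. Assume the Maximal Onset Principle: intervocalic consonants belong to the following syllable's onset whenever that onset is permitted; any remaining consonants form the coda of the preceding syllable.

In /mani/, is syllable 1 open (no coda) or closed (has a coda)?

open

The vowels are a, i — 2 nuclei, so 2 syllables.
V1 /a/ – V2 /i/: /n/ → onset of the next syllable (single consonants are always licit onsets).
So the parse is ma.ni.
Syllable 1 is /ma/; it ends in its nucleus with no coda, so it is open.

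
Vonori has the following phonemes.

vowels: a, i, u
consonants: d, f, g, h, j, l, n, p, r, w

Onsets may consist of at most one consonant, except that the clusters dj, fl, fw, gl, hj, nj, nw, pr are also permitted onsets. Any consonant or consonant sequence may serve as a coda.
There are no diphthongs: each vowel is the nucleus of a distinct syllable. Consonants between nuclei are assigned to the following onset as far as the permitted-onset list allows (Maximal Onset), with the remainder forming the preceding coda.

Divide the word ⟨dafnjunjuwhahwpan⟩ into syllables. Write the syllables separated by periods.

The vowels are a, u, u, a, a — 5 nuclei, so 5 syllables.
Between /a/ (V1) and /u/ (V2): /fnj/; trying suffixes from longest down, /nj/ is the first permitted one, so coda /f/ | onset /nj/.
Between /u/ (V2) and /u/ (V3): /nj/ is a licit onset in full, so it all attaches to the next syllable.
Between /u/ (V3) and /a/ (V4): /wh/ — longest licit onset from the right is /h/, leaving /w/ as coda.
Between /a/ (V4) and /a/ (V5): /hwp/ — longest licit onset from the right is /p/, leaving /hw/ as coda.

daf.nju.njuw.hahw.pan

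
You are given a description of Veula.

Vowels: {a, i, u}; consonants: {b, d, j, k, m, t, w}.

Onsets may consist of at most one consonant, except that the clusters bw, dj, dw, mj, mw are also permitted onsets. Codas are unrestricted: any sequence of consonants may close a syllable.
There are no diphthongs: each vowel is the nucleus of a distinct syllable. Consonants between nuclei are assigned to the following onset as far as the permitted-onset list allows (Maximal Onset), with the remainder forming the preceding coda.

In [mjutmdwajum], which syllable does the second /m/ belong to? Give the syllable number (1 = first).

1

Nuclei (vowels): u, a, u → 3 syllables.
V1 /u/ – V2 /a/: /tmdw/ — longest licit onset from the right is /dw/, leaving /tm/ as coda.
V2 /a/ – V3 /u/: just /j/ — single C goes to the following onset.
Result: mjutm.dwa.jum.
The second /m/ is in the coda of syllable 1 (/mjutm/).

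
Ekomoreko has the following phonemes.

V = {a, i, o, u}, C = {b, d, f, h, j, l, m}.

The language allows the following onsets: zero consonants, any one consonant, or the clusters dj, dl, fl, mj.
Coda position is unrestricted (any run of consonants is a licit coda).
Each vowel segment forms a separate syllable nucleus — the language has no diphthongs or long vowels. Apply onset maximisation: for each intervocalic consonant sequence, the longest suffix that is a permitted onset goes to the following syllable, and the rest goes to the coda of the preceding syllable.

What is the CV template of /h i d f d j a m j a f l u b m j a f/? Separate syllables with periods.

CVCC.CCV.CCV.CCVC.CCVC

Vowels present: i, a, a, u, a; each is a nucleus, giving 5 syllables.
/i…a/ gap (V1→V2): cluster /dfdj/ — the longest permitted-onset suffix is /dj/; onset = /dj/, preceding coda = /df/.
/a…a/ gap (V2→V3): /mj/ is a licit onset in full, so it all attaches to the next syllable.
/a…u/ gap (V3→V4): cluster /fl/ — /fl/ is itself a permitted onset, so the whole cluster goes right; preceding coda = ∅.
/u…a/ gap (V4→V5): cluster /bmj/ — the longest permitted-onset suffix is /mj/; onset = /mj/, preceding coda = /b/.
Syllabification: hidf.dja.mja.flub.mjaf.
Mapping each syllable to C/V: /hidf/ → CVCC, /dja/ → CCV, /mja/ → CCV, /flub/ → CCVC, /mjaf/ → CCVC.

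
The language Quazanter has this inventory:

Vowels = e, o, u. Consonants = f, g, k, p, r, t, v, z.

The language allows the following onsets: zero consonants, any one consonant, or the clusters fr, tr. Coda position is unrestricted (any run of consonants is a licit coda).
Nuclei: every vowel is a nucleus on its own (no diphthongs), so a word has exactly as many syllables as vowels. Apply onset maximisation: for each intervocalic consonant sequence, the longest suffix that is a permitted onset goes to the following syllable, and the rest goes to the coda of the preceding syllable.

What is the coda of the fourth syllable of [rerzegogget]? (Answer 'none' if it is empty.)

t

Nuclei (vowels): e, e, o, e → 4 syllables.
Between /e/ (V1) and /e/ (V2): /rz/; trying suffixes from longest down, /z/ is the first permitted one, so coda /r/ | onset /z/.
Between /e/ (V2) and /o/ (V3): just /g/ — single C goes to the following onset.
Between /o/ (V3) and /e/ (V4): /gg/ — longest licit onset from the right is /g/, leaving /g/ as coda.
Result: rer.ze.gog.get.
Syllable 4 is /get/: onset /g/, nucleus /e/, coda /t/.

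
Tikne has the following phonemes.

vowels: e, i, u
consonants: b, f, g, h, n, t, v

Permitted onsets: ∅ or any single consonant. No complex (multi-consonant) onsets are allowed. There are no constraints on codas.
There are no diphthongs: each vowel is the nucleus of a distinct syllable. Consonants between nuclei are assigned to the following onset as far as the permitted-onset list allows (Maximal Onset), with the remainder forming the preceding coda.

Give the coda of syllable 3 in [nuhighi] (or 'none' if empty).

Vowels present: u, i, i; each is a nucleus, giving 3 syllables.
V1 /u/ – V2 /i/: just /h/ — single C goes to the following onset.
V2 /i/ – V3 /i/: cluster /gh/ — the longest permitted-onset suffix is /h/; onset = /h/, preceding coda = /g/.
Syllabification: nu.hig.hi.
Syllable 3 is /hi/: onset /h/, nucleus /i/, coda ∅.

none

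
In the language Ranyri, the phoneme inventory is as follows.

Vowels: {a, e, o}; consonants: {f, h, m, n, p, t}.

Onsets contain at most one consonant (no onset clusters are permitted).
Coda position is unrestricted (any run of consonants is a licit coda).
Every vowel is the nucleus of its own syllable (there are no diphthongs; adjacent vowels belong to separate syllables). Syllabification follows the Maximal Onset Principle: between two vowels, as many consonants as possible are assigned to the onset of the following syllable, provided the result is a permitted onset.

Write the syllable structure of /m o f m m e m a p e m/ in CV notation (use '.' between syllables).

CVCC.CV.CV.CVC

Nuclei (vowels): o, e, a, e → 4 syllables.
σ1/σ2 boundary: /fmm/ — longest licit onset from the right is /m/, leaving /fm/ as coda.
σ2/σ3 boundary: just /m/ — single C goes to the following onset.
σ3/σ4 boundary: /p/ is a single consonant, so it becomes the next onset.
So the parse is mofm.me.ma.pem.
Mapping each syllable to C/V: /mofm/ → CVCC, /me/ → CV, /ma/ → CV, /pem/ → CVC.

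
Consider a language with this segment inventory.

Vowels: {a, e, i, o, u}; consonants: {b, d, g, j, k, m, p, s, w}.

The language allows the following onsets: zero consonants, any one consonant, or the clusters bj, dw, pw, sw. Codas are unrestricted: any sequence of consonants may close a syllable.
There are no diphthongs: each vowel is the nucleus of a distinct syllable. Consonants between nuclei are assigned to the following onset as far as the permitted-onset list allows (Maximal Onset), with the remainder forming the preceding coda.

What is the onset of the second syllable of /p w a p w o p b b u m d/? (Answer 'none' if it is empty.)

The vowels are a, o, u — 3 nuclei, so 3 syllables.
Between /a/ (V1) and /o/ (V2): /pw/ — entire cluster is a permitted onset → onset /pw/, coda ∅.
Between /o/ (V2) and /u/ (V3): /pbb/ — longest licit onset from the right is /b/, leaving /pb/ as coda.
So the parse is pwa.pwopb.bumd.
Syllable 2 is /pwopb/: onset /pw/, nucleus /o/, coda /pb/.

pw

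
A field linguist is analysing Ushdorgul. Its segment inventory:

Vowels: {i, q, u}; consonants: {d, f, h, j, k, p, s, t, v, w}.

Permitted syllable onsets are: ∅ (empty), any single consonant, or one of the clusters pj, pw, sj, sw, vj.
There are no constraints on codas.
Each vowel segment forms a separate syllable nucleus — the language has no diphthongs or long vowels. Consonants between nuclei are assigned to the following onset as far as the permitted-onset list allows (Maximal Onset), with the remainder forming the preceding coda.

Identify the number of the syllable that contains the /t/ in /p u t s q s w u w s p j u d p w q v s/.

1

The vowels are u, q, u, u, q — 5 nuclei, so 5 syllables.
V1 /u/ – V2 /q/: /ts/ — longest licit onset from the right is /s/, leaving /t/ as coda.
V2 /q/ – V3 /u/: /sw/ is a licit onset in full, so it all attaches to the next syllable.
V3 /u/ – V4 /u/: /wspj/ splits as /ws/ + /pj/ (/pj/ is the longest suffix that is a licit onset).
V4 /u/ – V5 /q/: /dpw/ — longest licit onset from the right is /pw/, leaving /d/ as coda.
Result: put.sq.swuws.pjud.pwqvs.
The /t/ is in the coda of syllable 1 (/put/).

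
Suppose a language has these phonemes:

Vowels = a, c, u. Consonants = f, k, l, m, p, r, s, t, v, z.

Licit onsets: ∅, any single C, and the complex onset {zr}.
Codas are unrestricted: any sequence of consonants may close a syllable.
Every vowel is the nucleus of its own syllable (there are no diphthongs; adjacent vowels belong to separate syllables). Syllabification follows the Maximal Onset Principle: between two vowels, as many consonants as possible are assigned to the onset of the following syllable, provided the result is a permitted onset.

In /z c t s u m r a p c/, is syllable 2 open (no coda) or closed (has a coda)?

closed

The vowels are c, u, a, c — 4 nuclei, so 4 syllables.
/c…u/ gap (V1→V2): cluster /ts/ — the longest permitted-onset suffix is /s/; onset = /s/, preceding coda = /t/.
/u…a/ gap (V2→V3): /mr/ splits as /m/ + /r/ (/r/ is the longest suffix that is a licit onset).
/a…c/ gap (V3→V4): /p/ is a single consonant, so it becomes the next onset.
So the parse is zct.sum.ra.pc.
Syllable 2 is /sum/ with coda /m/, so it is closed.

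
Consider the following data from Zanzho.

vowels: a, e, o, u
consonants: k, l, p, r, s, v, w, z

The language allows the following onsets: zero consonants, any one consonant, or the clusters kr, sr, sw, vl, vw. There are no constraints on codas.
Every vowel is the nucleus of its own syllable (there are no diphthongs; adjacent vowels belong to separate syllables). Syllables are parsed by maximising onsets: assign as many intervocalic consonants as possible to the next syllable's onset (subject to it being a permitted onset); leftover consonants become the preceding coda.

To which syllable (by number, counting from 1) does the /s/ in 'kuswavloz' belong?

The vowels are u, a, o — 3 nuclei, so 3 syllables.
Between /u/ (V1) and /a/ (V2): /sw/ is a licit onset in full, so it all attaches to the next syllable.
Between /a/ (V2) and /o/ (V3): /vl/ — entire cluster is a permitted onset → onset /vl/, coda ∅.
Result: ku.swa.vloz.
The /s/ is in the onset of syllable 2 (/swa/).

2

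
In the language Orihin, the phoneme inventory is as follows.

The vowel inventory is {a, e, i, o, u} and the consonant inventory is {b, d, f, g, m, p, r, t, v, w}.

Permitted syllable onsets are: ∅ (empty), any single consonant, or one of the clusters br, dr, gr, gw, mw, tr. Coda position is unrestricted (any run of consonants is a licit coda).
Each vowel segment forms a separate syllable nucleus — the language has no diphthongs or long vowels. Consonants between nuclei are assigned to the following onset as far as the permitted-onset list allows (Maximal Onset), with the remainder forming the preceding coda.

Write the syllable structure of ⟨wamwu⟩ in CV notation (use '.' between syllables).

The vowels are a, u — 2 nuclei, so 2 syllables.
Between /a/ (V1) and /u/ (V2): /mw/ is a licit onset in full, so it all attaches to the next syllable.
Putting it together: wa.mwu.
Mapping each syllable to C/V: /wa/ → CV, /mwu/ → CCV.

CV.CCV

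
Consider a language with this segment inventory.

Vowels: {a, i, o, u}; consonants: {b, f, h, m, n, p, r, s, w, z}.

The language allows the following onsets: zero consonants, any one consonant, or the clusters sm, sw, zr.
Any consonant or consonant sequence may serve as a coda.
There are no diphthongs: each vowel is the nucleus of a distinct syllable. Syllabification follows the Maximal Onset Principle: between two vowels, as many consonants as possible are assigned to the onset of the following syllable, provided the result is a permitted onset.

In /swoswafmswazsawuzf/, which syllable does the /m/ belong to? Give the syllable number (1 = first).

Vowels present: o, a, a, a, u; each is a nucleus, giving 5 syllables.
/o…a/ gap (V1→V2): cluster /sw/ — /sw/ is itself a permitted onset, so the whole cluster goes right; preceding coda = ∅.
/a…a/ gap (V2→V3): /fmsw/; trying suffixes from longest down, /sw/ is the first permitted one, so coda /fm/ | onset /sw/.
/a…a/ gap (V3→V4): /zs/; trying suffixes from longest down, /s/ is the first permitted one, so coda /z/ | onset /s/.
/a…u/ gap (V4→V5): /w/ is a single consonant, so it becomes the next onset.
Result: swo.swafm.swaz.sa.wuzf.
The /m/ is in the coda of syllable 2 (/swafm/).

2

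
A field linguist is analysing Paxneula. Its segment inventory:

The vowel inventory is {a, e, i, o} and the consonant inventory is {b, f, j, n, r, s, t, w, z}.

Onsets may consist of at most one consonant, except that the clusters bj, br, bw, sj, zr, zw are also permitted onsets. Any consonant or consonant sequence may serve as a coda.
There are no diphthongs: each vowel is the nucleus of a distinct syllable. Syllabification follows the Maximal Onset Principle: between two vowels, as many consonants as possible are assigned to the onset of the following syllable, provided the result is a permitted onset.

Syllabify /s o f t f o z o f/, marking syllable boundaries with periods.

The vowels are o, o, o — 3 nuclei, so 3 syllables.
/o…o/ gap (V1→V2): /ftf/ — longest licit onset from the right is /f/, leaving /ft/ as coda.
/o…o/ gap (V2→V3): /z/ is a single consonant, so it becomes the next onset.

soft.fo.zof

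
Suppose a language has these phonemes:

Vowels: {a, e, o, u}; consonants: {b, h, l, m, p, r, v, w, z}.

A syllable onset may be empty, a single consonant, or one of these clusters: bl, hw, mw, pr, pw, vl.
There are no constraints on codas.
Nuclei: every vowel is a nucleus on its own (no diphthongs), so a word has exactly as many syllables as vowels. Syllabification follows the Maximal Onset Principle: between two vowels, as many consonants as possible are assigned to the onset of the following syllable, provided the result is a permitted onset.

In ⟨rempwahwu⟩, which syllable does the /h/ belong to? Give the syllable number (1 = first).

3

Vowels present: e, a, u; each is a nucleus, giving 3 syllables.
V1 /e/ – V2 /a/: cluster /mpw/ — the longest permitted-onset suffix is /pw/; onset = /pw/, preceding coda = /m/.
V2 /a/ – V3 /u/: /hw/ — entire cluster is a permitted onset → onset /hw/, coda ∅.
Syllabification: rem.pwa.hwu.
The /h/ is in the onset of syllable 3 (/hwu/).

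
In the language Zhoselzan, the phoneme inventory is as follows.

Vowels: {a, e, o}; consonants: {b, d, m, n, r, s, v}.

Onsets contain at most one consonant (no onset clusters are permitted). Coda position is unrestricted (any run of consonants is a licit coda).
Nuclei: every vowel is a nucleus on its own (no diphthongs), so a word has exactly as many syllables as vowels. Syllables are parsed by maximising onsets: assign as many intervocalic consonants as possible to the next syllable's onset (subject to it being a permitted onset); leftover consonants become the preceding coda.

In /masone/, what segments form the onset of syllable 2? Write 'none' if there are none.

Vowels present: a, o, e; each is a nucleus, giving 3 syllables.
Between /a/ (V1) and /o/ (V2): /s/ → onset of the next syllable (single consonants are always licit onsets).
Between /o/ (V2) and /e/ (V3): just /n/ — single C goes to the following onset.
Syllabification: ma.so.ne.
Syllable 2 is /so/: onset /s/, nucleus /o/, coda ∅.

s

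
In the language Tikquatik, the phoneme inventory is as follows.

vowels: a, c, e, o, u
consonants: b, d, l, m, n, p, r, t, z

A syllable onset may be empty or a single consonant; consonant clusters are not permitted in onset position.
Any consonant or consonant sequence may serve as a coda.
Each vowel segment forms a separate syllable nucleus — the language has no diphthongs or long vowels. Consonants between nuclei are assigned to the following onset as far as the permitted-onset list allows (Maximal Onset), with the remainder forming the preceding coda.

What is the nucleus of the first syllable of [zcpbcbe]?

Vowels present: c, c, e; each is a nucleus, giving 3 syllables.
The first nucleus (vowel 1 from the left) is /c/.

c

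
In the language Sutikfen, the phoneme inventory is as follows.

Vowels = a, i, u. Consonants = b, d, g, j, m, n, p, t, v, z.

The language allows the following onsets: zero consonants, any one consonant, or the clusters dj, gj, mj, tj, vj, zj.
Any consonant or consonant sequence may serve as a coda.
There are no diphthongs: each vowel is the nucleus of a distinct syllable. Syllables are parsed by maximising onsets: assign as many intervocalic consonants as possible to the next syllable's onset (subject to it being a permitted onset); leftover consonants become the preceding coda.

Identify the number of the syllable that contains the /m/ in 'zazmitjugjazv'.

Nuclei (vowels): a, i, u, a → 4 syllables.
V1 /a/ – V2 /i/: /zm/; trying suffixes from longest down, /m/ is the first permitted one, so coda /z/ | onset /m/.
V2 /i/ – V3 /u/: /tj/ is a licit onset in full, so it all attaches to the next syllable.
V3 /u/ – V4 /a/: /gj/ — entire cluster is a permitted onset → onset /gj/, coda ∅.
So the parse is zaz.mi.tju.gjazv.
The /m/ is in the onset of syllable 2 (/mi/).

2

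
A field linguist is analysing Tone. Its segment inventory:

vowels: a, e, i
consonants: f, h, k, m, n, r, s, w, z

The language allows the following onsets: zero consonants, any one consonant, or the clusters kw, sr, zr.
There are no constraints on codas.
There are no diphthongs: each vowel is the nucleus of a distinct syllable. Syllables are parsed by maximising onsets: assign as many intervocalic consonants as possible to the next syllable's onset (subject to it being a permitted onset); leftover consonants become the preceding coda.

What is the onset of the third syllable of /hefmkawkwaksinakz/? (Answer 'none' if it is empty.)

Vowels present: e, a, a, i, a; each is a nucleus, giving 5 syllables.
/e…a/ gap (V1→V2): /fmk/ — longest licit onset from the right is /k/, leaving /fm/ as coda.
/a…a/ gap (V2→V3): /wkw/ — longest licit onset from the right is /kw/, leaving /w/ as coda.
/a…i/ gap (V3→V4): cluster /ks/ — the longest permitted-onset suffix is /s/; onset = /s/, preceding coda = /k/.
/i…a/ gap (V4→V5): /n/ is a single consonant, so it becomes the next onset.
Putting it together: hefm.kaw.kwak.si.nakz.
Syllable 3 is /kwak/: onset /kw/, nucleus /a/, coda /k/.

kw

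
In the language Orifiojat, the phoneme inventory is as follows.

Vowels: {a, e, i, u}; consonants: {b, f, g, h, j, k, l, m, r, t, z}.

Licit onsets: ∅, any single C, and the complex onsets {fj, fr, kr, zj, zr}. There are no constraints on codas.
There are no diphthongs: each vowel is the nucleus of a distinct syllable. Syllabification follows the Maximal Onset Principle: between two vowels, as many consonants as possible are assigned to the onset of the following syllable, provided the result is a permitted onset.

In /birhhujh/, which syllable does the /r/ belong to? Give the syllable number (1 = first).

1

Vowels present: i, u; each is a nucleus, giving 2 syllables.
V1 /i/ – V2 /u/: /rhh/ — longest licit onset from the right is /h/, leaving /rh/ as coda.
So the parse is birh.hujh.
The /r/ is in the coda of syllable 1 (/birh/).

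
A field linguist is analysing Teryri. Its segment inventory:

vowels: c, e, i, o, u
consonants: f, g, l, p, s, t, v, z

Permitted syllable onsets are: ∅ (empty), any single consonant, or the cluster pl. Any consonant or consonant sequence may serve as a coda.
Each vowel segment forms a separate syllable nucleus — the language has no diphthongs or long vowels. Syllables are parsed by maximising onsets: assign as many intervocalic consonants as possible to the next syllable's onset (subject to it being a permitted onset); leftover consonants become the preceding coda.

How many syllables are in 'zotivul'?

3

The vowels are o, i, u — 3 nuclei, so 3 syllables.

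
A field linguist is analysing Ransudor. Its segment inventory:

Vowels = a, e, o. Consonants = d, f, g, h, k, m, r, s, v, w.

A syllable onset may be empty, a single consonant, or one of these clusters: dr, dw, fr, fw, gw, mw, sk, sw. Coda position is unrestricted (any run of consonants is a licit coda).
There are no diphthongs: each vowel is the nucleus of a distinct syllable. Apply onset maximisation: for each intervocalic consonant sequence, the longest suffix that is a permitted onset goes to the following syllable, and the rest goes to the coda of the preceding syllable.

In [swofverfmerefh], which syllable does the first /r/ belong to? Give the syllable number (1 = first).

The vowels are o, e, e, e — 4 nuclei, so 4 syllables.
V1 /o/ – V2 /e/: /fv/; trying suffixes from longest down, /v/ is the first permitted one, so coda /f/ | onset /v/.
V2 /e/ – V3 /e/: /rfm/; trying suffixes from longest down, /m/ is the first permitted one, so coda /rf/ | onset /m/.
V3 /e/ – V4 /e/: just /r/ — single C goes to the following onset.
Syllabification: swof.verf.me.refh.
The first /r/ is in the coda of syllable 2 (/verf/).

2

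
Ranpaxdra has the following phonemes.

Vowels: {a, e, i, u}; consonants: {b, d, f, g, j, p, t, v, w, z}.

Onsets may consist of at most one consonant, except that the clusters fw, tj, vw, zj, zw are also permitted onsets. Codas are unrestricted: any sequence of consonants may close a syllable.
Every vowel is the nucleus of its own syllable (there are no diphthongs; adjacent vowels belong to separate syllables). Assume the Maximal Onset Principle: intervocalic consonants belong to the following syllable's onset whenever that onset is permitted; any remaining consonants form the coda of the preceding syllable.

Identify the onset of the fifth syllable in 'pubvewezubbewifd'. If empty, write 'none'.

b

Nuclei (vowels): u, e, e, u, e, i → 6 syllables.
V1 /u/ – V2 /e/: /bv/ splits as /b/ + /v/ (/v/ is the longest suffix that is a licit onset).
V2 /e/ – V3 /e/: /w/ → onset of the next syllable (single consonants are always licit onsets).
V3 /e/ – V4 /u/: /z/ → onset of the next syllable (single consonants are always licit onsets).
V4 /u/ – V5 /e/: /bb/ splits as /b/ + /b/ (/b/ is the longest suffix that is a licit onset).
V5 /e/ – V6 /i/: /w/ is a single consonant, so it becomes the next onset.
Result: pub.ve.we.zub.be.wifd.
Syllable 5 is /be/: onset /b/, nucleus /e/, coda ∅.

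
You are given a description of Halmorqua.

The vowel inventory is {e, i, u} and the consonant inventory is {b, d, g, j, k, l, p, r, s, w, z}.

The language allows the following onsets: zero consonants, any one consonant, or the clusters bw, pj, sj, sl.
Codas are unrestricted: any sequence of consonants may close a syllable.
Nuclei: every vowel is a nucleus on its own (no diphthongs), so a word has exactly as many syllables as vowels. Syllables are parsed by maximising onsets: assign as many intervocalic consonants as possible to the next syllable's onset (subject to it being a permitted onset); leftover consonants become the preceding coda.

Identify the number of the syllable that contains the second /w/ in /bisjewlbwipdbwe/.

3

Vowels present: i, e, i, e; each is a nucleus, giving 4 syllables.
σ1/σ2 boundary: /sj/ — entire cluster is a permitted onset → onset /sj/, coda ∅.
σ2/σ3 boundary: cluster /wlbw/ — the longest permitted-onset suffix is /bw/; onset = /bw/, preceding coda = /wl/.
σ3/σ4 boundary: /pdbw/ — longest licit onset from the right is /bw/, leaving /pd/ as coda.
Putting it together: bi.sjewl.bwipd.bwe.
The second /w/ is in the onset of syllable 3 (/bwipd/).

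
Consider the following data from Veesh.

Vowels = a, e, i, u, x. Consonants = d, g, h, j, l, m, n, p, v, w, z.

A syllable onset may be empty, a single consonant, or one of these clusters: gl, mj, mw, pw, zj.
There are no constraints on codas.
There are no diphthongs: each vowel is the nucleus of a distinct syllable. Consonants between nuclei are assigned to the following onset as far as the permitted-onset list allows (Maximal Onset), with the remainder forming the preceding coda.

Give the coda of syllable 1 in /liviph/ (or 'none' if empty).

none

The vowels are i, i — 2 nuclei, so 2 syllables.
V1 /i/ – V2 /i/: just /v/ — single C goes to the following onset.
Result: li.viph.
Syllable 1 is /li/: onset /l/, nucleus /i/, coda ∅.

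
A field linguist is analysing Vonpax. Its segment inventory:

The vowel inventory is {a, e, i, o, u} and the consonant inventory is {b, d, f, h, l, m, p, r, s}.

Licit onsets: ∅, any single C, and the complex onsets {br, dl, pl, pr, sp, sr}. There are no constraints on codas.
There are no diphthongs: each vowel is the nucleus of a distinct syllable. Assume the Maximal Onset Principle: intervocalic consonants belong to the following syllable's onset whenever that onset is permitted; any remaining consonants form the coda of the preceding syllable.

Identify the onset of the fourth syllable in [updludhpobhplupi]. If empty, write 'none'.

Vowels present: u, u, o, u, i; each is a nucleus, giving 5 syllables.
/u…u/ gap (V1→V2): cluster /pdl/ — the longest permitted-onset suffix is /dl/; onset = /dl/, preceding coda = /p/.
/u…o/ gap (V2→V3): /dhp/; trying suffixes from longest down, /p/ is the first permitted one, so coda /dh/ | onset /p/.
/o…u/ gap (V3→V4): /bhpl/; trying suffixes from longest down, /pl/ is the first permitted one, so coda /bh/ | onset /pl/.
/u…i/ gap (V4→V5): /p/ is a single consonant, so it becomes the next onset.
So the parse is up.dludh.pobh.plu.pi.
Syllable 4 is /plu/: onset /pl/, nucleus /u/, coda ∅.

pl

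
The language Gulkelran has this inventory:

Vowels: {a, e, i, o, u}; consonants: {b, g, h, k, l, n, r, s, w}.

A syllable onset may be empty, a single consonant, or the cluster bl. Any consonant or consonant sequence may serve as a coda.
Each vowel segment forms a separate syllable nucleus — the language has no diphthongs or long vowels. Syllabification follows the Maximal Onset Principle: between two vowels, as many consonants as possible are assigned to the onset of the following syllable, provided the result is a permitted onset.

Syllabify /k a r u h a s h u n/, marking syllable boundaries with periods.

ka.ru.has.hun

Vowels present: a, u, a, u; each is a nucleus, giving 4 syllables.
σ1/σ2 boundary: /r/ is a single consonant, so it becomes the next onset.
σ2/σ3 boundary: /h/ → onset of the next syllable (single consonants are always licit onsets).
σ3/σ4 boundary: /sh/ — longest licit onset from the right is /h/, leaving /s/ as coda.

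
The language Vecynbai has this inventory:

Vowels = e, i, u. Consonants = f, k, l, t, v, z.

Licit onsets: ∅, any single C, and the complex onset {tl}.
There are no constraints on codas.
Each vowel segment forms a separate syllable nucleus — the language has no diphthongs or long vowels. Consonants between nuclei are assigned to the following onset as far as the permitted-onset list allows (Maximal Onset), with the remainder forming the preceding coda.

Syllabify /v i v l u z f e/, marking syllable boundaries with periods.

viv.luz.fe

Vowels present: i, u, e; each is a nucleus, giving 3 syllables.
V1 /i/ – V2 /u/: cluster /vl/ — the longest permitted-onset suffix is /l/; onset = /l/, preceding coda = /v/.
V2 /u/ – V3 /e/: /zf/ splits as /z/ + /f/ (/f/ is the longest suffix that is a licit onset).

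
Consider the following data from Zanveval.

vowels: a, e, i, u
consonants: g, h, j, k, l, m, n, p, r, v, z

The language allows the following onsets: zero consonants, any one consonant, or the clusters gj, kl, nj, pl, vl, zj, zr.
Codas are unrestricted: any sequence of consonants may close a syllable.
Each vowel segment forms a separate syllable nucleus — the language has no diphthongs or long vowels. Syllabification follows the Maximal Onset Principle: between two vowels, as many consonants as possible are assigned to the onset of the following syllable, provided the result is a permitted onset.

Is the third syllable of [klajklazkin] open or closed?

Nuclei (vowels): a, a, i → 3 syllables.
σ1/σ2 boundary: /jkl/ splits as /j/ + /kl/ (/kl/ is the longest suffix that is a licit onset).
σ2/σ3 boundary: /zk/ — longest licit onset from the right is /k/, leaving /z/ as coda.
Syllabification: klaj.klaz.kin.
Syllable 3 is /kin/ with coda /n/, so it is closed.

closed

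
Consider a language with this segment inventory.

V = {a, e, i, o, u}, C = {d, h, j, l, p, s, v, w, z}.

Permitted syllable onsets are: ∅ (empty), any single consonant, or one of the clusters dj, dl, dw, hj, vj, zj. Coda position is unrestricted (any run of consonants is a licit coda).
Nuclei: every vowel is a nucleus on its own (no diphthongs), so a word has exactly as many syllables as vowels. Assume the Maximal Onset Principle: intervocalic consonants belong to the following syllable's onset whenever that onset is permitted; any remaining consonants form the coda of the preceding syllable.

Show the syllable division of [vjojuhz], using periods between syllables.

vjo.juhz

Nuclei (vowels): o, u → 2 syllables.
Between /o/ (V1) and /u/ (V2): /j/ → onset of the next syllable (single consonants are always licit onsets).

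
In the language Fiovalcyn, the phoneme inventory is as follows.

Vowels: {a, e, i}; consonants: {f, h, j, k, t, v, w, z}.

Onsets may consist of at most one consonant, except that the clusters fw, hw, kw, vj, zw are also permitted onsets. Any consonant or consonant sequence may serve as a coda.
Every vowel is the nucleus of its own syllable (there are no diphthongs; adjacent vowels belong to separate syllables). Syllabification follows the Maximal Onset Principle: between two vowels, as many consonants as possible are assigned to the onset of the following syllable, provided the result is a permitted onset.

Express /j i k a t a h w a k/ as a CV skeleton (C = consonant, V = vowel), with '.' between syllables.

CV.CV.CV.CCVC

Nuclei (vowels): i, a, a, a → 4 syllables.
/i…a/ gap (V1→V2): /k/ → onset of the next syllable (single consonants are always licit onsets).
/a…a/ gap (V2→V3): /t/ is a single consonant, so it becomes the next onset.
/a…a/ gap (V3→V4): /hw/ — entire cluster is a permitted onset → onset /hw/, coda ∅.
Syllabification: ji.ka.ta.hwak.
Mapping each syllable to C/V: /ji/ → CV, /ka/ → CV, /ta/ → CV, /hwak/ → CCVC.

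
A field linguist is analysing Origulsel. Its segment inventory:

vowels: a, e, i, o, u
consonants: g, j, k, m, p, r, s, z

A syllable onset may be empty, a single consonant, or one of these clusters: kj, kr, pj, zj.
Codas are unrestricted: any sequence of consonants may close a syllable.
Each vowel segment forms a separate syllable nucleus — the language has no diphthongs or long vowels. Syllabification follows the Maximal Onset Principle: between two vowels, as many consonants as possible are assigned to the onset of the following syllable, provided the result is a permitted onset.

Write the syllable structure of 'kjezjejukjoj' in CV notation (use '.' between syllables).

Nuclei (vowels): e, e, u, o → 4 syllables.
/e…e/ gap (V1→V2): cluster /zj/ — /zj/ is itself a permitted onset, so the whole cluster goes right; preceding coda = ∅.
/e…u/ gap (V2→V3): /j/ → onset of the next syllable (single consonants are always licit onsets).
/u…o/ gap (V3→V4): /kj/ is a licit onset in full, so it all attaches to the next syllable.
So the parse is kje.zje.ju.kjoj.
Mapping each syllable to C/V: /kje/ → CCV, /zje/ → CCV, /ju/ → CV, /kjoj/ → CCVC.

CCV.CCV.CV.CCVC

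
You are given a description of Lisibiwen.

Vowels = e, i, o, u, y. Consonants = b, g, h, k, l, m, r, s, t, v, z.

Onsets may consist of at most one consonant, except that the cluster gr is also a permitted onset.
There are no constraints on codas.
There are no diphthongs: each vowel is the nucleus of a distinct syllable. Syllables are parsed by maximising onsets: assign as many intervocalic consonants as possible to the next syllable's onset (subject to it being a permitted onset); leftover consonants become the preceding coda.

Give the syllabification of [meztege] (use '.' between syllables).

Vowels present: e, e, e; each is a nucleus, giving 3 syllables.
V1 /e/ – V2 /e/: cluster /zt/ — the longest permitted-onset suffix is /t/; onset = /t/, preceding coda = /z/.
V2 /e/ – V3 /e/: /g/ → onset of the next syllable (single consonants are always licit onsets).

mez.te.ge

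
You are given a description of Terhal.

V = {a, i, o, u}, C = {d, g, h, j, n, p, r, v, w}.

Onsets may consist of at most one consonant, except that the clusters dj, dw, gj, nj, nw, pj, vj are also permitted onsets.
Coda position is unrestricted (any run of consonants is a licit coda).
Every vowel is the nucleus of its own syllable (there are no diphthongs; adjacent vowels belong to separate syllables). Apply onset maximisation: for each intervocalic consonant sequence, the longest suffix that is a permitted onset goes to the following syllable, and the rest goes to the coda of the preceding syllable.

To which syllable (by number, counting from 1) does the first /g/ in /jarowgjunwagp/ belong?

3

The vowels are a, o, u, a — 4 nuclei, so 4 syllables.
Between /a/ (V1) and /o/ (V2): /r/ is a single consonant, so it becomes the next onset.
Between /o/ (V2) and /u/ (V3): cluster /wgj/ — the longest permitted-onset suffix is /gj/; onset = /gj/, preceding coda = /w/.
Between /u/ (V3) and /a/ (V4): /nw/ is a licit onset in full, so it all attaches to the next syllable.
So the parse is ja.row.gju.nwagp.
The first /g/ is in the onset of syllable 3 (/gju/).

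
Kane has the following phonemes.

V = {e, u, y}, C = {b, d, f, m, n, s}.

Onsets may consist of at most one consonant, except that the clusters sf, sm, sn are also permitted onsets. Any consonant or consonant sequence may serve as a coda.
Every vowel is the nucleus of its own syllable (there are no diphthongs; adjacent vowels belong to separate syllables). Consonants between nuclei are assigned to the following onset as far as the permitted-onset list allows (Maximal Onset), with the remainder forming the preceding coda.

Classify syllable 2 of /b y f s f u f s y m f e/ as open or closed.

closed

Vowels present: y, u, y, e; each is a nucleus, giving 4 syllables.
V1 /y/ – V2 /u/: /fsf/ splits as /f/ + /sf/ (/sf/ is the longest suffix that is a licit onset).
V2 /u/ – V3 /y/: /fs/; trying suffixes from longest down, /s/ is the first permitted one, so coda /f/ | onset /s/.
V3 /y/ – V4 /e/: /mf/; trying suffixes from longest down, /f/ is the first permitted one, so coda /m/ | onset /f/.
Putting it together: byf.sfuf.sym.fe.
Syllable 2 is /sfuf/ with coda /f/, so it is closed.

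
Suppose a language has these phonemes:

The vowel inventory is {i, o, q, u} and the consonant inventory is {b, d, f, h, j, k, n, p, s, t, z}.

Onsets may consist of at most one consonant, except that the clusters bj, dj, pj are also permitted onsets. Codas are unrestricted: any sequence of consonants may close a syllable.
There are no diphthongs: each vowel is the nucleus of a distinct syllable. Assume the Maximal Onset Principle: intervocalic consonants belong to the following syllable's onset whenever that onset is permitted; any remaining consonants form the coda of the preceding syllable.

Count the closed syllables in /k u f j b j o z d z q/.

2

The vowels are u, o, q — 3 nuclei, so 3 syllables.
V1 /u/ – V2 /o/: /fjbj/; trying suffixes from longest down, /bj/ is the first permitted one, so coda /fj/ | onset /bj/.
V2 /o/ – V3 /q/: cluster /zdz/ — the longest permitted-onset suffix is /z/; onset = /z/, preceding coda = /zd/.
Putting it together: kufj.bjozd.zq.
Classifying each syllable: /kufj/ (closed), /bjozd/ (closed), /zq/ (open).
Closed syllables: 2.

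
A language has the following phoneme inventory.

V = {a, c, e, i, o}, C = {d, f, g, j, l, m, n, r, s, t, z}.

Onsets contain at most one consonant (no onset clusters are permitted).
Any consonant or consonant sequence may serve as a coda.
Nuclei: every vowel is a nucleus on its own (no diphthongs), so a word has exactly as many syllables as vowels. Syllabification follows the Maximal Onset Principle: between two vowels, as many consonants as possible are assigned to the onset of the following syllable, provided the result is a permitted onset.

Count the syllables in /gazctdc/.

3

Vowels present: a, c, c; each is a nucleus, giving 3 syllables.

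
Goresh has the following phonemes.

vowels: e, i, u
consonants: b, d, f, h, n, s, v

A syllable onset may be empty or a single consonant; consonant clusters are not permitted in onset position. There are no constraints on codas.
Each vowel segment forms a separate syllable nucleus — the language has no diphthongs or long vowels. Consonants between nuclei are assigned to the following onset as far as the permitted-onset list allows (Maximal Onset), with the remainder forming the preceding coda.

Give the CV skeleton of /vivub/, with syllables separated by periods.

Nuclei (vowels): i, u → 2 syllables.
σ1/σ2 boundary: /v/ → onset of the next syllable (single consonants are always licit onsets).
Result: vi.vub.
Mapping each syllable to C/V: /vi/ → CV, /vub/ → CVC.

CV.CVC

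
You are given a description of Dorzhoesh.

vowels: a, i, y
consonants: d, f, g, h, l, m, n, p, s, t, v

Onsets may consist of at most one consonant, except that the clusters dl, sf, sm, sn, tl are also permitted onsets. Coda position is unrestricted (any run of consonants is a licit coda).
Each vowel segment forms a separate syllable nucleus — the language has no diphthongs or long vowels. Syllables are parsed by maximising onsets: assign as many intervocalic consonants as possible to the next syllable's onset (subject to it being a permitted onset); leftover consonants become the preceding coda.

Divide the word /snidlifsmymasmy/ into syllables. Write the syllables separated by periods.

sni.dlif.smy.ma.smy

Nuclei (vowels): i, i, y, a, y → 5 syllables.
σ1/σ2 boundary: /dl/ is a licit onset in full, so it all attaches to the next syllable.
σ2/σ3 boundary: cluster /fsm/ — the longest permitted-onset suffix is /sm/; onset = /sm/, preceding coda = /f/.
σ3/σ4 boundary: just /m/ — single C goes to the following onset.
σ4/σ5 boundary: cluster /sm/ — /sm/ is itself a permitted onset, so the whole cluster goes right; preceding coda = ∅.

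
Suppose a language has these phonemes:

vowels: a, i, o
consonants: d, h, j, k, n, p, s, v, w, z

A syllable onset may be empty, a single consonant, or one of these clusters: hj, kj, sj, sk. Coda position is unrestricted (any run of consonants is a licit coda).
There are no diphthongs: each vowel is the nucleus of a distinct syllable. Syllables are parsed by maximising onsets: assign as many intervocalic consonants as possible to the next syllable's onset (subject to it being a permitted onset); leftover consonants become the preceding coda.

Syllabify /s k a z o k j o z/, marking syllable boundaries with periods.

Nuclei (vowels): a, o, o → 3 syllables.
V1 /a/ – V2 /o/: just /z/ — single C goes to the following onset.
V2 /o/ – V3 /o/: cluster /kj/ — /kj/ is itself a permitted onset, so the whole cluster goes right; preceding coda = ∅.

ska.zo.kjoz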